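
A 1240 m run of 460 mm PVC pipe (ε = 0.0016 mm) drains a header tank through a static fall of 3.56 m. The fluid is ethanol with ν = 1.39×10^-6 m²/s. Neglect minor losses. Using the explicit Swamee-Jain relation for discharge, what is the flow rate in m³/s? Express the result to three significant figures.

Swamee-Jain (Type II): Q = -0.965·√(gD⁵h_f/L)·ln[ε/(3.7D) + √(3.17ν²L/(gD³h_f))]
√(gD⁵h_f/L) = √(9.81·0.460⁵·3.56/1240) = 0.02408
ε/(3.7D) = 9.40×10^-7; √(3.17ν²L/(gD³h_f)) = 4.73×10^-5
Q = -0.965·0.02408·ln(4.821×10^-5) = 0.2310 m³/s
Check: V = 1.39 m/s, Re = 4.60×10^5, f = 0.01334, h_f = 3.54 m ≈ 3.56 m ✓

Q ≈ 0.231 m³/s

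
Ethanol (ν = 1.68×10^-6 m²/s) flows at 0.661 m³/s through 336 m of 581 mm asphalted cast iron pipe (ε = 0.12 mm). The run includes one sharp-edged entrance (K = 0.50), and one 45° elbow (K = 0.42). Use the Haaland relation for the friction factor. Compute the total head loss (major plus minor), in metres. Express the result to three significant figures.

V = 4Q/(πD²) = 2.493 m/s; V²/2g = 0.3168 m
Re = 8.62×10^5, ε/D = 2.07×10^-4 → f = 0.01479 (Haaland)
Major: h_f = f(L/D)·V²/2g = 0.01479·578.3·0.3168 = 2.710 m
Minor: ΣK = 0.920; h_m = ΣK·V²/2g = 0.2915 m
Total H_L = 2.710 + 0.2915 = 3.001 m

H_L ≈ 3.00 m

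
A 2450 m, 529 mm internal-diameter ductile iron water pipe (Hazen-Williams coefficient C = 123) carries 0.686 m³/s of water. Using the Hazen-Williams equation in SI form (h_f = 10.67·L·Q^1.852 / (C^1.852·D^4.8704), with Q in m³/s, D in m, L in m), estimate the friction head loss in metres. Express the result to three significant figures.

h_f = 10.67·2450·0.686^1.852 / (123^1.852·0.529^4.8704) = 38.96 m

h_f ≈ 39.0 m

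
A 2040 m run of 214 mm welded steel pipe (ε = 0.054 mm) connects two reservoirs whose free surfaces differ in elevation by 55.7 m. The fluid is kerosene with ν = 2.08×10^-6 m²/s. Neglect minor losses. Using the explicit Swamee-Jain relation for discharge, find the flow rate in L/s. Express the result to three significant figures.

Swamee-Jain (Type II): Q = -0.965·√(gD⁵h_f/L)·ln[ε/(3.7D) + √(3.17ν²L/(gD³h_f))]
√(gD⁵h_f/L) = √(9.81·0.214⁵·55.7/2040) = 0.01096
ε/(3.7D) = 6.82×10^-5; √(3.17ν²L/(gD³h_f)) = 7.23×10^-5
Q = -0.965·0.01096·ln(1.405×10^-4) = 0.09385 m³/s
Check: V = 2.61 m/s, Re = 2.68×10^5, f = 0.01691, h_f = 55.9 m ≈ 55.7 m ✓

Q ≈ 93.9 L/s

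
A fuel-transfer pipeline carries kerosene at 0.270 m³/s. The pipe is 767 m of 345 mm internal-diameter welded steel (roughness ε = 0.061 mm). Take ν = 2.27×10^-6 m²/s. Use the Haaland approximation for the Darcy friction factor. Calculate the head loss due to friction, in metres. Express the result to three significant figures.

V = 4Q/(πD²) = 4·0.270/(π·0.345²) = 2.888 m/s
Re = VD/ν = 2.888·0.345/2.27×10^-6 = 4.39×10^5 → turbulent
ε/D = 0.061/345 = 1.77×10^-4
Haaland: f = 0.01525
h_f = f(L/D)V²/(2g) = 0.01525·(767/0.345)·2.888²/(2·9.81) = 14.42 m

h_f ≈ 14.4 m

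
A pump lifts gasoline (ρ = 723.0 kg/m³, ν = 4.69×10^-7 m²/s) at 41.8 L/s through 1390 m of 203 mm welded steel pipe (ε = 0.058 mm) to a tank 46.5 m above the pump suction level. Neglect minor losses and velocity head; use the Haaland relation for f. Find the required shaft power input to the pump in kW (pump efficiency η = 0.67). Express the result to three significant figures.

P_shaft ≈ 24.7 kW

V = 4Q/(πD²) = 1.291 m/s; Re = 5.59×10^5; ε/D = 2.86×10^-4; f = 0.01593
h_f = f(L/D)V²/2g = 9.270 m
Total head H = z + h_f = 46.5 + 9.270 = 55.77 m
P_hyd = ρgQH = 723.0·9.81·0.0418·55.77 = 16.53 kW
P_shaft = P_hyd/η = 16.53/0.67 = 24.68 kW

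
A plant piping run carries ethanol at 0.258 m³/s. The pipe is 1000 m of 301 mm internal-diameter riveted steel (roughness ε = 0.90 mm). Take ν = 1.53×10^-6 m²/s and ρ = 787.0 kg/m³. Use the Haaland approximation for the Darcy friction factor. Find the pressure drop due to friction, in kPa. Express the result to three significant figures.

Δp ≈ 453 kPa

V = 4Q/(πD²) = 4·0.258/(π·0.301²) = 3.626 m/s
Re = VD/ν = 3.626·0.301/1.53×10^-6 = 7.13×10^5 → turbulent
ε/D = 0.90/301 = 0.00299
Haaland: f = 0.02637
h_f = f(L/D)V²/(2g) = 0.02637·(1000/0.301)·3.626²/(2·9.81) = 58.69 m
Δp = ρg·h_f = 787.0·9.81·58.69 = 453.1 kPa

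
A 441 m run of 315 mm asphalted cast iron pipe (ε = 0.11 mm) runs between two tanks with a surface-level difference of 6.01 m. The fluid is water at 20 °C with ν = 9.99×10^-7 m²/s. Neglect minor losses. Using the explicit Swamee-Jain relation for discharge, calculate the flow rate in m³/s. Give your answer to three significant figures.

Q ≈ 0.177 m³/s

Swamee-Jain (Type II): Q = -0.965·√(gD⁵h_f/L)·ln[ε/(3.7D) + √(3.17ν²L/(gD³h_f))]
√(gD⁵h_f/L) = √(9.81·0.315⁵·6.01/441) = 0.02036
ε/(3.7D) = 9.44×10^-5; √(3.17ν²L/(gD³h_f)) = 2.75×10^-5
Q = -0.965·0.02036·ln(1.219×10^-4) = 0.1771 m³/s
Check: V = 2.27 m/s, Re = 7.17×10^5, f = 0.01642, h_f = 6.05 m ≈ 6.01 m ✓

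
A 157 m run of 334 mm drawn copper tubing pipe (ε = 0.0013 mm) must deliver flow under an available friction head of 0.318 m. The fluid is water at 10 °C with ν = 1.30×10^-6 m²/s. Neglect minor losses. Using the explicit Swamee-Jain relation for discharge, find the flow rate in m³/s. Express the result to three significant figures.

Q ≈ 0.0821 m³/s

Swamee-Jain (Type II): Q = -0.965·√(gD⁵h_f/L)·ln[ε/(3.7D) + √(3.17ν²L/(gD³h_f))]
√(gD⁵h_f/L) = √(9.81·0.334⁵·0.318/157) = 0.009088
ε/(3.7D) = 1.05×10^-6; √(3.17ν²L/(gD³h_f)) = 8.51×10^-5
Q = -0.965·0.009088·ln(8.612×10^-5) = 0.08208 m³/s
Check: V = 0.937 m/s, Re = 2.41×10^5, f = 0.01503, h_f = 0.316 m ≈ 0.318 m ✓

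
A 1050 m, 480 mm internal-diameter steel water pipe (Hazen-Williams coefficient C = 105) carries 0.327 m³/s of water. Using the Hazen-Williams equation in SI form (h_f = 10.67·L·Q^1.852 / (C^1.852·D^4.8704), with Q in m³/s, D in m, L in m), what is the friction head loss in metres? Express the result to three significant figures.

h_f = 10.67·1050·0.327^1.852 / (105^1.852·0.480^4.8704) = 9.110 m

h_f ≈ 9.11 m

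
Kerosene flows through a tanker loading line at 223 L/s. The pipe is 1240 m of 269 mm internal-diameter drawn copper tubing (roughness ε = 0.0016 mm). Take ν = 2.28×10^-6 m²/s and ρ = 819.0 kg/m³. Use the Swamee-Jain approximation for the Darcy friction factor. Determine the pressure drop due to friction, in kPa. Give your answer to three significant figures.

V = 4Q/(πD²) = 4·0.223/(π·0.269²) = 3.924 m/s
Re = VD/ν = 3.924·0.269/2.28×10^-6 = 4.63×10^5 → turbulent
ε/D = 0.0016/269 = 5.95×10^-6
Swamee-Jain: f = 0.01336
h_f = f(L/D)V²/(2g) = 0.01336·(1240/0.269)·3.924²/(2·9.81) = 48.34 m
Δp = ρg·h_f = 819.0·9.81·48.34 = 388.4 kPa

Δp ≈ 388 kPa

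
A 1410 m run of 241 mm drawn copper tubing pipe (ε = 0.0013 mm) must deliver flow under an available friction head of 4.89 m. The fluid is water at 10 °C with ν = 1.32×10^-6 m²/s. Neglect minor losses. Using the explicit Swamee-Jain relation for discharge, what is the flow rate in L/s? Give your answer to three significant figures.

Q ≈ 46.3 L/s

Swamee-Jain (Type II): Q = -0.965·√(gD⁵h_f/L)·ln[ε/(3.7D) + √(3.17ν²L/(gD³h_f))]
√(gD⁵h_f/L) = √(9.81·0.241⁵·4.89/1410) = 0.005259
ε/(3.7D) = 1.46×10^-6; √(3.17ν²L/(gD³h_f)) = 1.08×10^-4
Q = -0.965·0.005259·ln(1.092×10^-4) = 0.04630 m³/s
Check: V = 1.01 m/s, Re = 1.85×10^5, f = 0.01581, h_f = 4.86 m ≈ 4.89 m ✓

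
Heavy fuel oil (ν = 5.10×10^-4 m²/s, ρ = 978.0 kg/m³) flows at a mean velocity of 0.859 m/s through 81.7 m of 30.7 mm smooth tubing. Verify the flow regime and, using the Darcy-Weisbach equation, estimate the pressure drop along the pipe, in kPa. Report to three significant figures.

Re = VD/ν = 0.859·0.03070/5.10×10^-4 = 51.7 → laminar (Re < 2300)
f = 64/Re = 1.238
h_f = f(L/D)V²/(2g) = 1.238·(81.7/0.03070)·0.859²/(2·9.81) = 123.9 m
Δp = ρg·h_f = 978.0·9.81·123.9 = 1188 kPa

Δp ≈ 1190 kPa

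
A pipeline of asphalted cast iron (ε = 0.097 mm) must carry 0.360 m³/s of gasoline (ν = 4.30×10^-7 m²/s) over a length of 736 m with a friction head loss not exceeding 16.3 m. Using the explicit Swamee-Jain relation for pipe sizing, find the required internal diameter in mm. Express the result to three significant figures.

Swamee-Jain (Type III): D = 0.66·[ε^1.25·(LQ²/(gh_f))^4.75 + ν·Q^9.4·(L/(gh_f))^5.2]^0.04
LQ²/(gh_f) = 0.5965; L/(gh_f) = 4.603
Term 1 = ε^1.25·(…)^4.75 = 8.27×10^-7; Term 2 = ν·Q^9.4·(…)^5.2 = 8.14×10^-8
D = 0.66·(8.27×10^-7 + 8.14×10^-8)^0.04 = 0.3783 m = 378 mm
Check: V = 3.20 m/s, Re = 2.82×10^6, f = 0.01483, h_f = 15.1 m ≈ 16.3 m ✓

D ≈ 378 mm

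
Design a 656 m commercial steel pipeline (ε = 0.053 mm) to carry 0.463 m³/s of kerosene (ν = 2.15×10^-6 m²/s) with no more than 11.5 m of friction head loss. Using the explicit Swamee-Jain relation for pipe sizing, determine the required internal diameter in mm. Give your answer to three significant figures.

D ≈ 434 mm

Swamee-Jain (Type III): D = 0.66·[ε^1.25·(LQ²/(gh_f))^4.75 + ν·Q^9.4·(L/(gh_f))^5.2]^0.04
LQ²/(gh_f) = 1.247; L/(gh_f) = 5.815
Term 1 = ε^1.25·(…)^4.75 = 1.29×10^-5; Term 2 = ν·Q^9.4·(…)^5.2 = 1.46×10^-5
D = 0.66·(1.29×10^-5 + 1.46×10^-5)^0.04 = 0.4336 m = 434 mm
Check: V = 3.14 m/s, Re = 6.32×10^5, f = 0.01437, h_f = 10.9 m ≈ 11.5 m ✓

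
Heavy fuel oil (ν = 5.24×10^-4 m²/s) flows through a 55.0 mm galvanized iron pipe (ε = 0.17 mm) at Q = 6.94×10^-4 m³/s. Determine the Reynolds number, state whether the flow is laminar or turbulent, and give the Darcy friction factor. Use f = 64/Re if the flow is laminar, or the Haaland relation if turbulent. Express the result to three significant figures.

V = 4Q/(πD²) = 0.2921 m/s
Re = VD/ν = 0.2921·0.0550/5.24×10^-4 = 30.7
Re < 2300 → laminar → f = 64/Re = 2.087

Re ≈ 30.7; laminar; f = 64/Re ≈ 2.09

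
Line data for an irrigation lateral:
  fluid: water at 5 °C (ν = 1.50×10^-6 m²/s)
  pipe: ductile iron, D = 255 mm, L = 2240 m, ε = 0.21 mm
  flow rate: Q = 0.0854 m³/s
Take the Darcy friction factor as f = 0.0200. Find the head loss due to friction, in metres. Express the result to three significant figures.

V = 4Q/(πD²) = 4·0.0854/(π·0.255²) = 1.672 m/s
h_f = f(L/D)V²/(2g) = 0.02000·(2240/0.255)·1.672²/(2·9.81) = 25.04 m

h_f ≈ 25.0 m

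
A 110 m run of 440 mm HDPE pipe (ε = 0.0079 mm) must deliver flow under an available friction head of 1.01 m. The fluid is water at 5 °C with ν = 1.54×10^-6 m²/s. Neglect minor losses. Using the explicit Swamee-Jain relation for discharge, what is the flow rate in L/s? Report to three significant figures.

Swamee-Jain (Type II): Q = -0.965·√(gD⁵h_f/L)·ln[ε/(3.7D) + √(3.17ν²L/(gD³h_f))]
√(gD⁵h_f/L) = √(9.81·0.440⁵·1.01/110) = 0.03854
ε/(3.7D) = 4.85×10^-6; √(3.17ν²L/(gD³h_f)) = 3.13×10^-5
Q = -0.965·0.03854·ln(3.615×10^-5) = 0.3804 m³/s
Check: V = 2.50 m/s, Re = 7.15×10^5, f = 0.01264, h_f = 1.01 m ≈ 1.01 m ✓

Q ≈ 380 L/s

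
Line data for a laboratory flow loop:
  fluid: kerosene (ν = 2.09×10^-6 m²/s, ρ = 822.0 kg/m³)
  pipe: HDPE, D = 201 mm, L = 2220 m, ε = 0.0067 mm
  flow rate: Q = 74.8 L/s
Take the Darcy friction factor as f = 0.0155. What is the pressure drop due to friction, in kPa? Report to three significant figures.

V = 4Q/(πD²) = 4·0.0748/(π·0.201²) = 2.357 m/s
h_f = f(L/D)V²/(2g) = 0.01550·(2220/0.201)·2.357²/(2·9.81) = 48.49 m
Δp = ρg·h_f = 822.0·9.81·48.49 = 391.0 kPa

Δp ≈ 391 kPa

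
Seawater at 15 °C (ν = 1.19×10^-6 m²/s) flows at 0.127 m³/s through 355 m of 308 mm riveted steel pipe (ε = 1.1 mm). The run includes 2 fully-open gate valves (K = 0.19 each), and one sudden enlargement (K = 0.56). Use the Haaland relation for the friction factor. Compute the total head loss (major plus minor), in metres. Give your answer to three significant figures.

V = 4Q/(πD²) = 1.705 m/s; V²/2g = 0.1481 m
Re = 4.41×10^5, ε/D = 0.00357 → f = 0.02780 (Haaland)
Major: h_f = f(L/D)·V²/2g = 0.02780·1153·0.1481 = 4.745 m
Minor: ΣK = 0.940; h_m = ΣK·V²/2g = 0.1392 m
Total H_L = 4.745 + 0.1392 = 4.884 m

H_L ≈ 4.88 m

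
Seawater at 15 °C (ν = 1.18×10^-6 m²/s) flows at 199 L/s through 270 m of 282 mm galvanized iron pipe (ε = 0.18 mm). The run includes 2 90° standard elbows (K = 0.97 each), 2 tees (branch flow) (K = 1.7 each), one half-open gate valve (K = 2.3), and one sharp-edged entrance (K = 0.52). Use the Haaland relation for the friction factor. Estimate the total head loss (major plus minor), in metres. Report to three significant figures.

H_L ≈ 13.2 m

V = 4Q/(πD²) = 3.186 m/s; V²/2g = 0.5174 m
Re = 7.61×10^5, ε/D = 6.38×10^-4 → f = 0.01817 (Haaland)
Major: h_f = f(L/D)·V²/2g = 0.01817·957.4·0.5174 = 9.000 m
Minor: ΣK = 8.16; h_m = ΣK·V²/2g = 4.222 m
Total H_L = 9.000 + 4.222 = 13.22 m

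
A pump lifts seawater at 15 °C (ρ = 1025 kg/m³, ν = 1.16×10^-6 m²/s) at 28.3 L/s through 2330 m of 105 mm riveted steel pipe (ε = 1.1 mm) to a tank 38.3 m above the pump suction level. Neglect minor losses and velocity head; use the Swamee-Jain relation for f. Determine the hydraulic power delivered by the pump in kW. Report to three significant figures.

P_hyd ≈ 144 kW

V = 4Q/(πD²) = 3.268 m/s; Re = 2.96×10^5; ε/D = 0.0105; f = 0.03882
h_f = f(L/D)V²/2g = 469.0 m
Total head H = z + h_f = 38.3 + 469.0 = 507.3 m
P_hyd = ρgQH = 1025·9.81·0.0283·507.3 = 144.4 kW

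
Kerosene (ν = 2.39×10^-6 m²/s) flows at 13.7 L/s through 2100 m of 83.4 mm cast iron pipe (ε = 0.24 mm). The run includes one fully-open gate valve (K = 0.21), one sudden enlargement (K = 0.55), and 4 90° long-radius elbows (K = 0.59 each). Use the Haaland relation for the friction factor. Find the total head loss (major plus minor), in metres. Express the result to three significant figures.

V = 4Q/(πD²) = 2.508 m/s; V²/2g = 0.3206 m
Re = 8.75×10^4, ε/D = 0.00288 → f = 0.02728 (Haaland)
Major: h_f = f(L/D)·V²/2g = 0.02728·25180·0.3206 = 220.2 m
Minor: ΣK = 3.12; h_m = ΣK·V²/2g = 1.000 m
Total H_L = 220.2 + 1.000 = 221.2 m

H_L ≈ 221 m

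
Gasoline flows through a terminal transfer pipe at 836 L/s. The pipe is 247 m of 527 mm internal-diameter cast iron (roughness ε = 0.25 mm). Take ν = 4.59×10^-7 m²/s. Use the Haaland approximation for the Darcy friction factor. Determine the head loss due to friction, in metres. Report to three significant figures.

h_f ≈ 5.84 m

V = 4Q/(πD²) = 4·0.836/(π·0.527²) = 3.833 m/s
Re = VD/ν = 3.833·0.527/4.59×10^-7 = 4.40×10^6 → turbulent
ε/D = 0.25/527 = 4.74×10^-4
Haaland: f = 0.01664
h_f = f(L/D)V²/(2g) = 0.01664·(247/0.527)·3.833²/(2·9.81) = 5.840 m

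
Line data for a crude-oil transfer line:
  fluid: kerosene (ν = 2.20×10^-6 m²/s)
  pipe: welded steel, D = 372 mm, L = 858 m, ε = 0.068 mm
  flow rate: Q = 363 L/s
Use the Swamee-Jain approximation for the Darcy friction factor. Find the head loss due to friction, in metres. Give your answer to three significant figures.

h_f ≈ 19.9 m

V = 4Q/(πD²) = 4·0.363/(π·0.372²) = 3.340 m/s
Re = VD/ν = 3.340·0.372/2.20×10^-6 = 5.65×10^5 → turbulent
ε/D = 0.068/372 = 1.83×10^-4
Swamee-Jain: f = 0.01519
h_f = f(L/D)V²/(2g) = 0.01519·(858/0.372)·3.340²/(2·9.81) = 19.91 m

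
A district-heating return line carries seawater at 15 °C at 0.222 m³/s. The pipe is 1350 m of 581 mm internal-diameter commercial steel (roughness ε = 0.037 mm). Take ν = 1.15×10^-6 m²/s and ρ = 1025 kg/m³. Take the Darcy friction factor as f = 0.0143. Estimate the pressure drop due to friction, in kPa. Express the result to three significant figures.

V = 4Q/(πD²) = 4·0.222/(π·0.581²) = 0.8374 m/s
h_f = f(L/D)V²/(2g) = 0.01430·(1350/0.581)·0.8374²/(2·9.81) = 1.187 m
Δp = ρg·h_f = 1025·9.81·1.187 = 11.94 kPa

Δp ≈ 11.9 kPa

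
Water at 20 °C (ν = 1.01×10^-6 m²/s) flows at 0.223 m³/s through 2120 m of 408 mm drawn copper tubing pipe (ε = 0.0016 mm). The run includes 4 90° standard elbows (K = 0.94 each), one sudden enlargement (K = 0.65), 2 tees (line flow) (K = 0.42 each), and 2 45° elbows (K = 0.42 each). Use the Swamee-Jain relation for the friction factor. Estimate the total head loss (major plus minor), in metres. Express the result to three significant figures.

H_L ≈ 10.5 m

V = 4Q/(πD²) = 1.706 m/s; V²/2g = 0.1483 m
Re = 6.89×10^5, ε/D = 3.92×10^-6 → f = 0.01245 (Swamee-Jain)
Major: h_f = f(L/D)·V²/2g = 0.01245·5196·0.1483 = 9.592 m
Minor: ΣK = 6.09; h_m = ΣK·V²/2g = 0.9030 m
Total H_L = 9.592 + 0.9030 = 10.49 m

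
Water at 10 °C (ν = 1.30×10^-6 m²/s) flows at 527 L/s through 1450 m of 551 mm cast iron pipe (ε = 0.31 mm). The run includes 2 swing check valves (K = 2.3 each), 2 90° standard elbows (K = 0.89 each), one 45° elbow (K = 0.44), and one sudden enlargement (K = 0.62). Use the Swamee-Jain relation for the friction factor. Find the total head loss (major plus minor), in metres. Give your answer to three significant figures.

V = 4Q/(πD²) = 2.210 m/s; V²/2g = 0.2490 m
Re = 9.37×10^5, ε/D = 5.63×10^-4 → f = 0.01774 (Swamee-Jain)
Major: h_f = f(L/D)·V²/2g = 0.01774·2632·0.2490 = 11.62 m
Minor: ΣK = 7.44; h_m = ΣK·V²/2g = 1.852 m
Total H_L = 11.62 + 1.852 = 13.48 m

H_L ≈ 13.5 m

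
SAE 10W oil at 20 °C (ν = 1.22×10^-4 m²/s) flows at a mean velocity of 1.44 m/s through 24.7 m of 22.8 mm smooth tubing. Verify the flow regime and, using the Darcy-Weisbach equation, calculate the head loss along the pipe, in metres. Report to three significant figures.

Re = VD/ν = 1.44·0.02280/1.22×10^-4 = 269 → laminar (Re < 2300)
f = 64/Re = 0.2378
h_f = f(L/D)V²/(2g) = 0.2378·(24.7/0.02280)·1.44²/(2·9.81) = 27.23 m

h_f ≈ 27.2 m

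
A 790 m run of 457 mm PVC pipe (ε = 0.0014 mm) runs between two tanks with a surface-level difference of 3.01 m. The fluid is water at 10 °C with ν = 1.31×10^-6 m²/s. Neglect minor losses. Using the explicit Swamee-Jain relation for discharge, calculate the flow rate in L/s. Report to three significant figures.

Swamee-Jain (Type II): Q = -0.965·√(gD⁵h_f/L)·ln[ε/(3.7D) + √(3.17ν²L/(gD³h_f))]
√(gD⁵h_f/L) = √(9.81·0.457⁵·3.01/790) = 0.02730
ε/(3.7D) = 8.28×10^-7; √(3.17ν²L/(gD³h_f)) = 3.91×10^-5
Q = -0.965·0.02730·ln(3.988×10^-5) = 0.2668 m³/s
Check: V = 1.63 m/s, Re = 5.67×10^5, f = 0.01285, h_f = 3.00 m ≈ 3.01 m ✓

Q ≈ 267 L/s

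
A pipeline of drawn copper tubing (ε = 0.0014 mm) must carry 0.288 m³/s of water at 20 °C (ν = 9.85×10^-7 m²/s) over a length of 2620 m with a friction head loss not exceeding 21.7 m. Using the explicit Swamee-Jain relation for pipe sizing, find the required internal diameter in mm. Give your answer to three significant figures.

D ≈ 401 mm

Swamee-Jain (Type III): D = 0.66·[ε^1.25·(LQ²/(gh_f))^4.75 + ν·Q^9.4·(L/(gh_f))^5.2]^0.04
LQ²/(gh_f) = 1.021; L/(gh_f) = 12.31
Term 1 = ε^1.25·(…)^4.75 = 5.31×10^-8; Term 2 = ν·Q^9.4·(…)^5.2 = 3.81×10^-6
D = 0.66·(5.31×10^-8 + 3.81×10^-6)^0.04 = 0.4009 m = 401 mm
Check: V = 2.28 m/s, Re = 9.29×10^5, f = 0.01184, h_f = 20.5 m ≈ 21.7 m ✓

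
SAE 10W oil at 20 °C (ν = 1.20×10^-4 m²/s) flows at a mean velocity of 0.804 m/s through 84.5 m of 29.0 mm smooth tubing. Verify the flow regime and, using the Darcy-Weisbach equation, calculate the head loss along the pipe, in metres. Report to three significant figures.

Re = VD/ν = 0.804·0.02900/1.20×10^-4 = 194 → laminar (Re < 2300)
f = 64/Re = 0.3294
h_f = f(L/D)V²/(2g) = 0.3294·(84.5/0.02900)·0.804²/(2·9.81) = 31.62 m

h_f ≈ 31.6 m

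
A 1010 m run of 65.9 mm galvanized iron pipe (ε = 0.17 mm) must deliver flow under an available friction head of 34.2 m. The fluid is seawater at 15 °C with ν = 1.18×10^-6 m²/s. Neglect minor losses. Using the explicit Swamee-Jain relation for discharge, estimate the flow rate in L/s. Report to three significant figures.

Swamee-Jain (Type II): Q = -0.965·√(gD⁵h_f/L)·ln[ε/(3.7D) + √(3.17ν²L/(gD³h_f))]
√(gD⁵h_f/L) = √(9.81·0.0659⁵·34.2/1010) = 6.425×10^-4
ε/(3.7D) = 6.97×10^-4; √(3.17ν²L/(gD³h_f)) = 2.15×10^-4
Q = -0.965·6.425×10^-4·ln(9.127×10^-4) = 0.004340 m³/s
Check: V = 1.27 m/s, Re = 7.11×10^4, f = 0.02732, h_f = 34.6 m ≈ 34.2 m ✓

Q ≈ 4.34 L/s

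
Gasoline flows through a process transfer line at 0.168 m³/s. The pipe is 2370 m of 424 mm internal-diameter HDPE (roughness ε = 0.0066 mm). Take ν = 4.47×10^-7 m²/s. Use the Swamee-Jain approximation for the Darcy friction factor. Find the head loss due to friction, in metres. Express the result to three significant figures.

h_f ≈ 4.75 m

V = 4Q/(πD²) = 4·0.168/(π·0.424²) = 1.190 m/s
Re = VD/ν = 1.190·0.424/4.47×10^-7 = 1.13×10^6 → turbulent
ε/D = 0.0066/424 = 1.56×10^-5
Swamee-Jain: f = 0.01178
h_f = f(L/D)V²/(2g) = 0.01178·(2370/0.424)·1.190²/(2·9.81) = 4.750 m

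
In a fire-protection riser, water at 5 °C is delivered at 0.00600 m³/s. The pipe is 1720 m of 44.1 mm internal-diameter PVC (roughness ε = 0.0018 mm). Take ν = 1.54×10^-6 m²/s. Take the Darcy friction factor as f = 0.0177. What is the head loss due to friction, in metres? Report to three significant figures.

V = 4Q/(πD²) = 4·0.00600/(π·0.0441²) = 3.928 m/s
h_f = f(L/D)V²/(2g) = 0.01770·(1720/0.0441)·3.928²/(2·9.81) = 542.9 m

h_f ≈ 543 m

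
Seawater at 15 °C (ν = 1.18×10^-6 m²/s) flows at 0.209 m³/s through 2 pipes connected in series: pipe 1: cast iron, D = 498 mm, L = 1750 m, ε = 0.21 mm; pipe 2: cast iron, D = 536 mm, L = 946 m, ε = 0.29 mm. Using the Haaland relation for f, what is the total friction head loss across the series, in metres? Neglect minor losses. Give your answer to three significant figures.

Pipe 1: V = 1.073 m/s, Re = 4.53×10^5, ε/D = 4.22×10^-4, f = 0.01715, h_1 = f(L/D)V²/2g = 3.536 m
Pipe 2: V = 0.9262 m/s, Re = 4.21×10^5, ε/D = 5.41×10^-4, f = 0.01797, h_2 = f(L/D)V²/2g = 1.387 m
Series → Q common, losses add: H = Σh = 4.923 m

H ≈ 4.92 m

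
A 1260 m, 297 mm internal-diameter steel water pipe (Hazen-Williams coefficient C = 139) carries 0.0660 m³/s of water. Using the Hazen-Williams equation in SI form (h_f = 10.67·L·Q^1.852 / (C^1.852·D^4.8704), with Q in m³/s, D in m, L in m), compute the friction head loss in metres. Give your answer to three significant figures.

h_f = 10.67·1260·0.0660^1.852 / (139^1.852·0.297^4.8704) = 3.478 m

h_f ≈ 3.48 m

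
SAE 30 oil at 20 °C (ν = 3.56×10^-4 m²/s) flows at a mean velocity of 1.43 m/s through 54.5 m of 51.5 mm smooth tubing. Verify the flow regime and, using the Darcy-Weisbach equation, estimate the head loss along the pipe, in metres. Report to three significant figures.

Re = VD/ν = 1.43·0.05150/3.56×10^-4 = 207 → laminar (Re < 2300)
f = 64/Re = 0.3094
h_f = f(L/D)V²/(2g) = 0.3094·(54.5/0.05150)·1.43²/(2·9.81) = 34.12 m

h_f ≈ 34.1 m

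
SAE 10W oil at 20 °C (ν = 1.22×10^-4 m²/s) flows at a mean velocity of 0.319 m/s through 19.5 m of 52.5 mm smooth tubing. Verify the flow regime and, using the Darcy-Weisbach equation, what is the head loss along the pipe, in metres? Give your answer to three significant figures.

Re = VD/ν = 0.319·0.05250/1.22×10^-4 = 137 → laminar (Re < 2300)
f = 64/Re = 0.4662
h_f = f(L/D)V²/(2g) = 0.4662·(19.5/0.05250)·0.319²/(2·9.81) = 0.8981 m

h_f ≈ 0.898 m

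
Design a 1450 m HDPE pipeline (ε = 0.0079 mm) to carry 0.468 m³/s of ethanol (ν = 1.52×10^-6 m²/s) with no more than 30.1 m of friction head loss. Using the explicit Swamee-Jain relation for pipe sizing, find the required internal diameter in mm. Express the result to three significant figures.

D ≈ 406 mm

Swamee-Jain (Type III): D = 0.66·[ε^1.25·(LQ²/(gh_f))^4.75 + ν·Q^9.4·(L/(gh_f))^5.2]^0.04
LQ²/(gh_f) = 1.076; L/(gh_f) = 4.911
Term 1 = ε^1.25·(…)^4.75 = 5.92×10^-7; Term 2 = ν·Q^9.4·(…)^5.2 = 4.74×10^-6
D = 0.66·(5.92×10^-7 + 4.74×10^-6)^0.04 = 0.4061 m = 406 mm
Check: V = 3.61 m/s, Re = 9.65×10^5, f = 0.01213, h_f = 28.8 m ≈ 30.1 m ✓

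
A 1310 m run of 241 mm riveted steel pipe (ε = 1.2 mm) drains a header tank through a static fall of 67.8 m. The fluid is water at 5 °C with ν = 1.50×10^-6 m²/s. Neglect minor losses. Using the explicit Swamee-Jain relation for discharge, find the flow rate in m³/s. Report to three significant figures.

Swamee-Jain (Type II): Q = -0.965·√(gD⁵h_f/L)·ln[ε/(3.7D) + √(3.17ν²L/(gD³h_f))]
√(gD⁵h_f/L) = √(9.81·0.241⁵·67.8/1310) = 0.02032
ε/(3.7D) = 0.00135; √(3.17ν²L/(gD³h_f)) = 3.17×10^-5
Q = -0.965·0.02032·ln(0.001377) = 0.1292 m³/s
Check: V = 2.83 m/s, Re = 4.55×10^5, f = 0.03064, h_f = 68.1 m ≈ 67.8 m ✓

Q ≈ 0.129 m³/s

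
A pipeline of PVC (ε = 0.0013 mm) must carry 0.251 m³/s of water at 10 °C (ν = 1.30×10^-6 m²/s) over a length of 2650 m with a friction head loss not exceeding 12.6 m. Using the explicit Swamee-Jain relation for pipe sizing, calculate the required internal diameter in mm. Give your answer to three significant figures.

Swamee-Jain (Type III): D = 0.66·[ε^1.25·(LQ²/(gh_f))^4.75 + ν·Q^9.4·(L/(gh_f))^5.2]^0.04
LQ²/(gh_f) = 1.351; L/(gh_f) = 21.44
Term 1 = ε^1.25·(…)^4.75 = 1.83×10^-7; Term 2 = ν·Q^9.4·(…)^5.2 = 2.47×10^-5
D = 0.66·(1.83×10^-7 + 2.47×10^-5)^0.04 = 0.4319 m = 432 mm
Check: V = 1.71 m/s, Re = 5.69×10^5, f = 0.01285, h_f = 11.8 m ≈ 12.6 m ✓

D ≈ 432 mm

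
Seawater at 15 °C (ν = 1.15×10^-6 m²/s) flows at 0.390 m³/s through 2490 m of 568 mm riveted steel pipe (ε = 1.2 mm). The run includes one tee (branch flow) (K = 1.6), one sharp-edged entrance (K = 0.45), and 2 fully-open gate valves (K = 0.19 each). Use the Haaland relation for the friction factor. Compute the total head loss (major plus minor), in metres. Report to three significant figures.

V = 4Q/(πD²) = 1.539 m/s; V²/2g = 0.1207 m
Re = 7.60×10^5, ε/D = 0.00211 → f = 0.02402 (Haaland)
Major: h_f = f(L/D)·V²/2g = 0.02402·4384·0.1207 = 12.71 m
Minor: ΣK = 2.43; h_m = ΣK·V²/2g = 0.2934 m
Total H_L = 12.71 + 0.2934 = 13.01 m

H_L ≈ 13.0 m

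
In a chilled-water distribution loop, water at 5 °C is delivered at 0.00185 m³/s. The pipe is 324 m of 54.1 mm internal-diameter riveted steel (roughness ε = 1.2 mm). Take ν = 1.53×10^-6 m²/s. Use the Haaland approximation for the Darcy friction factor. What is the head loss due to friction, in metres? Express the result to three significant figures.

h_f ≈ 10.3 m

V = 4Q/(πD²) = 4·0.00185/(π·0.0541²) = 0.8048 m/s
Re = VD/ν = 0.8048·0.0541/1.53×10^-6 = 2.85×10^4 → turbulent
ε/D = 1.2/54.1 = 0.0222
Haaland: f = 0.05197
h_f = f(L/D)V²/(2g) = 0.05197·(324/0.0541)·0.8048²/(2·9.81) = 10.28 m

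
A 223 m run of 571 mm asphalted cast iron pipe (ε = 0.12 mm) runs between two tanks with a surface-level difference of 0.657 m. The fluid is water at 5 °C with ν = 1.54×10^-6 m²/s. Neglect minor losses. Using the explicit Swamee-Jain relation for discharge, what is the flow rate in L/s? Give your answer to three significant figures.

Q ≈ 375 L/s

Swamee-Jain (Type II): Q = -0.965·√(gD⁵h_f/L)·ln[ε/(3.7D) + √(3.17ν²L/(gD³h_f))]
√(gD⁵h_f/L) = √(9.81·0.571⁵·0.657/223) = 0.04188
ε/(3.7D) = 5.68×10^-5; √(3.17ν²L/(gD³h_f)) = 3.74×10^-5
Q = -0.965·0.04188·ln(9.418×10^-5) = 0.3747 m³/s
Check: V = 1.46 m/s, Re = 5.43×10^5, f = 0.01550, h_f = 0.661 m ≈ 0.657 m ✓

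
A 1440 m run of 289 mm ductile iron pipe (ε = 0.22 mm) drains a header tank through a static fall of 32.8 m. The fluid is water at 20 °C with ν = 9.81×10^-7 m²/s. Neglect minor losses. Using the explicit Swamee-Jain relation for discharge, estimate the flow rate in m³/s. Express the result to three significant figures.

Q ≈ 0.172 m³/s

Swamee-Jain (Type II): Q = -0.965·√(gD⁵h_f/L)·ln[ε/(3.7D) + √(3.17ν²L/(gD³h_f))]
√(gD⁵h_f/L) = √(9.81·0.289⁵·32.8/1440) = 0.02122
ε/(3.7D) = 2.06×10^-4; √(3.17ν²L/(gD³h_f)) = 2.38×10^-5
Q = -0.965·0.02122·ln(2.295×10^-4) = 0.1716 m³/s
Check: V = 2.62 m/s, Re = 7.71×10^5, f = 0.01898, h_f = 33.0 m ≈ 32.8 m ✓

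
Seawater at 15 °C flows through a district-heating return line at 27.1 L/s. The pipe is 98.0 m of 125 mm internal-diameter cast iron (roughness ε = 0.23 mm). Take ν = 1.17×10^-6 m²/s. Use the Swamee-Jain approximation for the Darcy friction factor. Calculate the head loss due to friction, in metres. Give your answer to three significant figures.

V = 4Q/(πD²) = 4·0.0271/(π·0.125²) = 2.208 m/s
Re = VD/ν = 2.208·0.125/1.17×10^-6 = 2.36×10^5 → turbulent
ε/D = 0.23/125 = 0.00184
Swamee-Jain: f = 0.02388
h_f = f(L/D)V²/(2g) = 0.02388·(98.0/0.125)·2.208²/(2·9.81) = 4.653 m

h_f ≈ 4.65 m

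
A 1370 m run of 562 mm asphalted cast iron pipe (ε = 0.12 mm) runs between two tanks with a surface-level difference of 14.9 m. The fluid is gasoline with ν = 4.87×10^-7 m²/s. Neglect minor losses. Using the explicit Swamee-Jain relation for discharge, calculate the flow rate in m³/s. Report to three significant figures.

Swamee-Jain (Type II): Q = -0.965·√(gD⁵h_f/L)·ln[ε/(3.7D) + √(3.17ν²L/(gD³h_f))]
√(gD⁵h_f/L) = √(9.81·0.562⁵·14.9/1370) = 0.07734
ε/(3.7D) = 5.77×10^-5; √(3.17ν²L/(gD³h_f)) = 6.30×10^-6
Q = -0.965·0.07734·ln(6.401×10^-5) = 0.7207 m³/s
Check: V = 2.91 m/s, Re = 3.35×10^6, f = 0.01428, h_f = 15.0 m ≈ 14.9 m ✓

Q ≈ 0.721 m³/s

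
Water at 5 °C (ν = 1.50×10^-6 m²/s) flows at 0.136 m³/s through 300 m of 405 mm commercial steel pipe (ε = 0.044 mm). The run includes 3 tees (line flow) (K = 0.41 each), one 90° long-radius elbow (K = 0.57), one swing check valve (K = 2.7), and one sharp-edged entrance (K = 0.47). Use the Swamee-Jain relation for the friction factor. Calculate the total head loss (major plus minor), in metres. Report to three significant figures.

H_L ≈ 0.940 m

V = 4Q/(πD²) = 1.056 m/s; V²/2g = 0.05680 m
Re = 2.85×10^5, ε/D = 1.09×10^-4 → f = 0.01563 (Swamee-Jain)
Major: h_f = f(L/D)·V²/2g = 0.01563·740.7·0.05680 = 0.6576 m
Minor: ΣK = 4.97; h_m = ΣK·V²/2g = 0.2823 m
Total H_L = 0.6576 + 0.2823 = 0.9399 m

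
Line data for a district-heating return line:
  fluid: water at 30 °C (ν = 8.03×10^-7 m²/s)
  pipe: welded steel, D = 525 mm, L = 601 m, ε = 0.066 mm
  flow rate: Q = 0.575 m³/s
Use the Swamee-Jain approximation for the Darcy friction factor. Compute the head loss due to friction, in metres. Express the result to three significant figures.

V = 4Q/(πD²) = 4·0.575/(π·0.525²) = 2.656 m/s
Re = VD/ν = 2.656·0.525/8.03×10^-7 = 1.74×10^6 → turbulent
ε/D = 0.066/525 = 1.26×10^-4
Swamee-Jain: f = 0.01340
h_f = f(L/D)V²/(2g) = 0.01340·(601/0.525)·2.656²/(2·9.81) = 5.515 m

h_f ≈ 5.51 m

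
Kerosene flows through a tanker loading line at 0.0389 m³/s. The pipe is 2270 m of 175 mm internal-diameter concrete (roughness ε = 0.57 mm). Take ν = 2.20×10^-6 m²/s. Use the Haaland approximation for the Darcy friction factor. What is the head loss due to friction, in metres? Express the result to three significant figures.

V = 4Q/(πD²) = 4·0.0389/(π·0.175²) = 1.617 m/s
Re = VD/ν = 1.617·0.175/2.20×10^-6 = 1.29×10^5 → turbulent
ε/D = 0.57/175 = 0.00326
Haaland: f = 0.02771
h_f = f(L/D)V²/(2g) = 0.02771·(2270/0.175)·1.617²/(2·9.81) = 47.91 m

h_f ≈ 47.9 m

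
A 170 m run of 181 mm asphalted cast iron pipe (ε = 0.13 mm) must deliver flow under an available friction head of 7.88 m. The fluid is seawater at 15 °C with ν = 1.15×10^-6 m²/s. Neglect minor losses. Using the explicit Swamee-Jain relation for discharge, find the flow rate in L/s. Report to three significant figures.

Swamee-Jain (Type II): Q = -0.965·√(gD⁵h_f/L)·ln[ε/(3.7D) + √(3.17ν²L/(gD³h_f))]
√(gD⁵h_f/L) = √(9.81·0.181⁵·7.88/170) = 0.009399
ε/(3.7D) = 1.94×10^-4; √(3.17ν²L/(gD³h_f)) = 3.94×10^-5
Q = -0.965·0.009399·ln(2.335×10^-4) = 0.07584 m³/s
Check: V = 2.95 m/s, Re = 4.64×10^5, f = 0.01907, h_f = 7.93 m ≈ 7.88 m ✓

Q ≈ 75.8 L/s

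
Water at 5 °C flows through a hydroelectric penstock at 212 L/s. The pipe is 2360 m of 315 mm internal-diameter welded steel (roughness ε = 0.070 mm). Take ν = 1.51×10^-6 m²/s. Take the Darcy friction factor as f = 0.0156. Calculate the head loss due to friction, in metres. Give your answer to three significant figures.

h_f ≈ 44.1 m

V = 4Q/(πD²) = 4·0.212/(π·0.315²) = 2.720 m/s
h_f = f(L/D)V²/(2g) = 0.01560·(2360/0.315)·2.720²/(2·9.81) = 44.08 m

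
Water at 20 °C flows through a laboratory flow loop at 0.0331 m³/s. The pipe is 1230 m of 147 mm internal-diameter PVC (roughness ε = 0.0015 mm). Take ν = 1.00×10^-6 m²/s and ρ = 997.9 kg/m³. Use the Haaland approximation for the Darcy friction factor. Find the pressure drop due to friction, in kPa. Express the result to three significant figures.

Δp ≈ 231 kPa

V = 4Q/(πD²) = 4·0.0331/(π·0.147²) = 1.950 m/s
Re = VD/ν = 1.950·0.147/1.00×10^-6 = 2.87×10^5 → turbulent
ε/D = 0.0015/147 = 1.02×10^-5
Haaland: f = 0.01454
h_f = f(L/D)V²/(2g) = 0.01454·(1230/0.147)·1.950²/(2·9.81) = 23.59 m
Δp = ρg·h_f = 997.9·9.81·23.59 = 231.0 kPa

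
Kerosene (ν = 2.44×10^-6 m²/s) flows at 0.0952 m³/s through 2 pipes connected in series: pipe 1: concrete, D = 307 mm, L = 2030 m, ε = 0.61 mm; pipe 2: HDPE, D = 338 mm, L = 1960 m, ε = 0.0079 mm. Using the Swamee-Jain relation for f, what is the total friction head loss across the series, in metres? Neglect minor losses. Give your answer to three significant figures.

Pipe 1: V = 1.286 m/s, Re = 1.62×10^5, ε/D = 0.00199, f = 0.02466, h_1 = f(L/D)V²/2g = 13.75 m
Pipe 2: V = 1.061 m/s, Re = 1.47×10^5, ε/D = 2.34×10^-5, f = 0.01669, h_2 = f(L/D)V²/2g = 5.552 m
Series → Q common, losses add: H = Σh = 19.30 m

H ≈ 19.3 m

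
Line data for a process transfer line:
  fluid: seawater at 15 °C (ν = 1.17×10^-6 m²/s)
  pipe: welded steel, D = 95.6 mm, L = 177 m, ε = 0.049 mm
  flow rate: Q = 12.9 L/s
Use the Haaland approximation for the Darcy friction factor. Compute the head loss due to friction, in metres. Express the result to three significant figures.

h_f ≈ 5.87 m

V = 4Q/(πD²) = 4·0.0129/(π·0.0956²) = 1.797 m/s
Re = VD/ν = 1.797·0.0956/1.17×10^-6 = 1.47×10^5 → turbulent
ε/D = 0.049/95.6 = 5.13×10^-4
Haaland: f = 0.01925
h_f = f(L/D)V²/(2g) = 0.01925·(177/0.0956)·1.797²/(2·9.81) = 5.868 m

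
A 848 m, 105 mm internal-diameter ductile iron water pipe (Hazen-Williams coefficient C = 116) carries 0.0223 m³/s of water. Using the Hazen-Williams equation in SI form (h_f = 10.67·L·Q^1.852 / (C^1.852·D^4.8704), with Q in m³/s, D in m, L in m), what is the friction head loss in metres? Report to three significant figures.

h_f ≈ 69.4 m

h_f = 10.67·848·0.0223^1.852 / (116^1.852·0.105^4.8704) = 69.41 m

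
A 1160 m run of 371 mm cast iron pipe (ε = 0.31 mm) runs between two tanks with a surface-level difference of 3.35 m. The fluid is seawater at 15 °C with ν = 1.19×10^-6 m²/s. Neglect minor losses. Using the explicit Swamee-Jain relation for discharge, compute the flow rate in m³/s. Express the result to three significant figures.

Q ≈ 0.111 m³/s

Swamee-Jain (Type II): Q = -0.965·√(gD⁵h_f/L)·ln[ε/(3.7D) + √(3.17ν²L/(gD³h_f))]
√(gD⁵h_f/L) = √(9.81·0.371⁵·3.35/1160) = 0.01411
ε/(3.7D) = 2.26×10^-4; √(3.17ν²L/(gD³h_f)) = 5.57×10^-5
Q = -0.965·0.01411·ln(2.815×10^-4) = 0.1113 m³/s
Check: V = 1.03 m/s, Re = 3.21×10^5, f = 0.01997, h_f = 3.37 m ≈ 3.35 m ✓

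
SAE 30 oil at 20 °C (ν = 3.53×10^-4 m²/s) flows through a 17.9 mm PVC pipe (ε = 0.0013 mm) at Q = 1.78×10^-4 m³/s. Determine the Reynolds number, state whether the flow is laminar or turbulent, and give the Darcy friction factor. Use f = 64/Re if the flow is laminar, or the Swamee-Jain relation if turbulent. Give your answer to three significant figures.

Re ≈ 35.9; laminar; f = 64/Re ≈ 1.78

V = 4Q/(πD²) = 0.7073 m/s
Re = VD/ν = 0.7073·0.0179/3.53×10^-4 = 35.9
Re < 2300 → laminar → f = 64/Re = 1.784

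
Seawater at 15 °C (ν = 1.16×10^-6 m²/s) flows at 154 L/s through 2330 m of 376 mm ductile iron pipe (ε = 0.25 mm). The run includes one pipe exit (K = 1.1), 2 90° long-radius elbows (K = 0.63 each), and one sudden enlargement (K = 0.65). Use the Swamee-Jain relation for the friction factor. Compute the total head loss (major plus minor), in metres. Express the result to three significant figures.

V = 4Q/(πD²) = 1.387 m/s; V²/2g = 0.09804 m
Re = 4.50×10^5, ε/D = 6.65×10^-4 → f = 0.01882 (Swamee-Jain)
Major: h_f = f(L/D)·V²/2g = 0.01882·6197·0.09804 = 11.43 m
Minor: ΣK = 3.01; h_m = ΣK·V²/2g = 0.2951 m
Total H_L = 11.43 + 0.2951 = 11.73 m

H_L ≈ 11.7 m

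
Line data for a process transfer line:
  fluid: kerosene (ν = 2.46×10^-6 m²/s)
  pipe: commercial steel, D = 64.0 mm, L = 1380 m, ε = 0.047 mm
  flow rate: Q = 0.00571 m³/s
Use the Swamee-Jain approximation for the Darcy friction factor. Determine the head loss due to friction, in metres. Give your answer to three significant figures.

h_f ≈ 81.9 m

V = 4Q/(πD²) = 4·0.00571/(π·0.0640²) = 1.775 m/s
Re = VD/ν = 1.775·0.0640/2.46×10^-6 = 4.62×10^4 → turbulent
ε/D = 0.047/64.0 = 7.34×10^-4
Swamee-Jain: f = 0.02367
h_f = f(L/D)V²/(2g) = 0.02367·(1380/0.0640)·1.775²/(2·9.81) = 81.95 m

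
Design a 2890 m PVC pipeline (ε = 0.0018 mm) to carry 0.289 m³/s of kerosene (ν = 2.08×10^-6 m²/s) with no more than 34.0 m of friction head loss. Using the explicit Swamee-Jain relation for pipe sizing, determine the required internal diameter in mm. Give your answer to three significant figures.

Swamee-Jain (Type III): D = 0.66·[ε^1.25·(LQ²/(gh_f))^4.75 + ν·Q^9.4·(L/(gh_f))^5.2]^0.04
LQ²/(gh_f) = 0.7237; L/(gh_f) = 8.665
Term 1 = ε^1.25·(…)^4.75 = 1.42×10^-8; Term 2 = ν·Q^9.4·(…)^5.2 = 1.34×10^-6
D = 0.66·(1.42×10^-8 + 1.34×10^-6)^0.04 = 0.3844 m = 384 mm
Check: V = 2.49 m/s, Re = 4.60×10^5, f = 0.01336, h_f = 31.7 m ≈ 34.0 m ✓

D ≈ 384 mm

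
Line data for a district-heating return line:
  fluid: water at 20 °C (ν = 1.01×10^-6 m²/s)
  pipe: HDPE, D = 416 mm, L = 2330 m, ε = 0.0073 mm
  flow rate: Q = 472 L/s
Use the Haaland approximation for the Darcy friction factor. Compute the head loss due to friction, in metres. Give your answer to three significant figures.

h_f ≈ 39.0 m

V = 4Q/(πD²) = 4·0.472/(π·0.416²) = 3.473 m/s
Re = VD/ν = 3.473·0.416/1.01×10^-6 = 1.43×10^6 → turbulent
ε/D = 0.0073/416 = 1.75×10^-5
Haaland: f = 0.01134
h_f = f(L/D)V²/(2g) = 0.01134·(2330/0.416)·3.473²/(2·9.81) = 39.03 m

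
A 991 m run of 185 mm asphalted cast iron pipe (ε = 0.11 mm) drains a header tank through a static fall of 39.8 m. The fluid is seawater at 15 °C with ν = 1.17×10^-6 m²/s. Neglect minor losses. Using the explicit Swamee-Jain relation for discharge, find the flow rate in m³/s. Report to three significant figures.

Swamee-Jain (Type II): Q = -0.965·√(gD⁵h_f/L)·ln[ε/(3.7D) + √(3.17ν²L/(gD³h_f))]
√(gD⁵h_f/L) = √(9.81·0.185⁵·39.8/991) = 0.009240
ε/(3.7D) = 1.61×10^-4; √(3.17ν²L/(gD³h_f)) = 4.17×10^-5
Q = -0.965·0.009240·ln(2.024×10^-4) = 0.07584 m³/s
Check: V = 2.82 m/s, Re = 4.46×10^5, f = 0.01844, h_f = 40.1 m ≈ 39.8 m ✓

Q ≈ 0.0758 m³/s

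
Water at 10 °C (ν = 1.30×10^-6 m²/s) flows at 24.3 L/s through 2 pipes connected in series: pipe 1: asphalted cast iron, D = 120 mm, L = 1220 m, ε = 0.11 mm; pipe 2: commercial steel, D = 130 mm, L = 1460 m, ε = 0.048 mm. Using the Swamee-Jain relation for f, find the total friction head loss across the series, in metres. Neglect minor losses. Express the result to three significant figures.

Pipe 1: V = 2.149 m/s, Re = 1.98×10^5, ε/D = 9.17×10^-4, f = 0.02087, h_1 = f(L/D)V²/2g = 49.92 m
Pipe 2: V = 1.831 m/s, Re = 1.83×10^5, ε/D = 3.69×10^-4, f = 0.01838, h_2 = f(L/D)V²/2g = 35.26 m
Series → Q common, losses add: H = Σh = 85.18 m

H ≈ 85.2 m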